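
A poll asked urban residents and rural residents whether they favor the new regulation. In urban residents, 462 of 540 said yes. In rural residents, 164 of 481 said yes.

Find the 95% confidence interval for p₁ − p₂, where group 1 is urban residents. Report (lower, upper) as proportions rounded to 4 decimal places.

p̂₁ = 462/540 = 0.8556 and p̂₂ = 164/481 = 0.3410.
SE₁ = √(p̂₁(1−p̂₁)/n₁) = √(0.8556·0.1444/540) = 0.01513; SE₂ = √(0.3410·0.6590/481) = 0.02161.
Independent samples: SE of the difference = √(SE₁² + SE₂²) = √(0.0002289169 + 0.0004669921) = 0.02638.
z* for 95% confidence is 1.960, so the margin of error is 1.960 × 0.02638 = 0.05170.
Point estimate p̂₁ − p̂₂ = 0.8556 − 0.3410 = 0.5146.
0.5146 ± 0.05170 → (0.4629, 0.5663).

(0.4629, 0.5663)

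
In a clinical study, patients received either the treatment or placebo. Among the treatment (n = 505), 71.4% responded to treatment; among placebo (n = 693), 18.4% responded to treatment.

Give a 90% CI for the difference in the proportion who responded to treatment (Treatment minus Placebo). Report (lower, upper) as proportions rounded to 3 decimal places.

The two standard errors are √(0.7140×0.2860/505) = 0.02011 and √(0.1840×0.8160/693) = 0.01472.
Because the samples are independent, SE_diff = √(0.02011² + 0.01472²) = 0.02492.
Using z* = 1.645 for 90%, ME = 1.645 × 0.02492 = 0.04099.
p̂₁ − p̂₂ = 0.5300; interval 0.5300 ± 0.04099 gives (0.489, 0.571).

(0.489, 0.571)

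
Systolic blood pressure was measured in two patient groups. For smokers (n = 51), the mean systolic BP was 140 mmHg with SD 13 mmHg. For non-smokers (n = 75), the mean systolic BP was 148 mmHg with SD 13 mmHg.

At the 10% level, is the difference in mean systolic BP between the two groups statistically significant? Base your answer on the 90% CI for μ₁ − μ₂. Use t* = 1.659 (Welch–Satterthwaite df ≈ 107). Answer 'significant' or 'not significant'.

significant

SE₁ = s₁/√n₁ = 13/√51 = 1.8204; SE₂ = 13/√75 = 1.5011.
Independent samples, unequal variances: SE_diff = √(SE₁² + SE₂²) = √(3.31385616 + 2.25330121) = 2.3595.
t* = 1.659, so margin of error = 1.659 × 2.3595 = 3.9144.
Difference in means = 140 − 148 = -8.0000.
-8.0000 ± 3.9144 → (-11.9144, -4.0856).
The interval (-11.9144, -4.0856) does not contain 0, so the difference is significant.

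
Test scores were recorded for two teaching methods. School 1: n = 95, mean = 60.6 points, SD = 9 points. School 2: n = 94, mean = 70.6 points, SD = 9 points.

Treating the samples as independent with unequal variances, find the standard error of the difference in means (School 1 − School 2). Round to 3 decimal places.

Standard errors of each mean: 9/√95 = 0.9234 and 9/√94 = 0.9283.
SE(x̄₁ − x̄₂) = √(0.9234² + 0.9283²) = 1.3094 for independent samples with unequal variances.

1.309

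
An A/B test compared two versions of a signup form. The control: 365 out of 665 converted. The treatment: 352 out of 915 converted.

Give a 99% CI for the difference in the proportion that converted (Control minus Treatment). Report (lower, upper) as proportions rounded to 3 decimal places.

(0.099, 0.229)

p̂₁ = 365/665 = 0.5489 and p̂₂ = 352/915 = 0.3847.
SE₁ = √(p̂₁(1−p̂₁)/n₁) = √(0.5489·0.4511/665) = 0.01930; SE₂ = √(0.3847·0.6153/915) = 0.01608.
Independent samples: SE of the difference = √(SE₁² + SE₂²) = √(0.00037249 + 0.0002585664) = 0.02512.
z* for 99% confidence is 2.576, so the margin of error is 2.576 × 0.02512 = 0.06471.
Point estimate p̂₁ − p̂₂ = 0.5489 − 0.3847 = 0.1642.
0.1642 ± 0.06471 → (0.099, 0.229).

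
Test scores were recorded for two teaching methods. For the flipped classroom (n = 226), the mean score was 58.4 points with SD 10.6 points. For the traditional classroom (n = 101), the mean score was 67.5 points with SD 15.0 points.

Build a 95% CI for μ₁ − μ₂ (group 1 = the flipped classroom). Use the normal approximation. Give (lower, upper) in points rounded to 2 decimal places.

(-12.34, -5.86)

SE₁ = s₁/√n₁ = 10.6/√226 = 0.7051; SE₂ = 15.0/√101 = 1.4926.
Independent samples, unequal variances: SE_diff = √(SE₁² + SE₂²) = √(0.49716601 + 2.22785476) = 1.6508.
z* = 1.960, so margin of error = 1.960 × 1.6508 = 3.2356.
Difference in means = 58.4 − 67.5 = -9.1000.
-9.1000 ± 3.2356 → (-12.34, -5.86).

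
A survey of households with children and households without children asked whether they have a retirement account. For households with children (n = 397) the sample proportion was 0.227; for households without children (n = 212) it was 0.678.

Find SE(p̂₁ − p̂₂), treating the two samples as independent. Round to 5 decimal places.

The two standard errors are √(0.2270×0.7730/397) = 0.02102 and √(0.6780×0.3220/212) = 0.03209.
Because the samples are independent, SE_diff = √(0.02102² + 0.03209²) = 0.03836.

0.03836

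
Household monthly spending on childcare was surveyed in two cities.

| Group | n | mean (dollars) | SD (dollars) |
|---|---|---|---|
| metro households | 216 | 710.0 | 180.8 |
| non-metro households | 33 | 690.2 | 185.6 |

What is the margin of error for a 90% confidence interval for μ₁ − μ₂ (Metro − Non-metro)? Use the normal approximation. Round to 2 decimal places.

Standard errors of each mean: 180.8/√216 = 12.3019 and 185.6/√33 = 32.3088.
SE(x̄₁ − x̄₂) = √(12.3019² + 32.3088²) = 34.5716 for independent samples with unequal variances.
With z* = 1.645, the margin is 1.645 × 34.5716 = 56.8703.

56.87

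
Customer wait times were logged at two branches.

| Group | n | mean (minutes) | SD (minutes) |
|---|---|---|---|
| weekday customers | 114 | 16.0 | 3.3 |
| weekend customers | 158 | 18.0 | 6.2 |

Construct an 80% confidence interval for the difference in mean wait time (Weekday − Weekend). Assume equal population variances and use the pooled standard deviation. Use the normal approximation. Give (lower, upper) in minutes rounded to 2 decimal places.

s_p = √[((n₁−1)s₁² + (n₂−1)s₂²)/(n₁+n₂−2)] = √[(113·3.3² + 157·6.2²)/270] = 5.1875.
SE = 5.1875·√(1/114 + 1/158) = 0.6375.
With z* = 1.282, margin = 1.282 × 0.6375 = 0.8173.
x̄₁ − x̄₂ = 16.0 − 18.0 = -2.0000; interval -2.0000 ± 0.8173 = (-2.82, -1.18).

(-2.82, -1.18)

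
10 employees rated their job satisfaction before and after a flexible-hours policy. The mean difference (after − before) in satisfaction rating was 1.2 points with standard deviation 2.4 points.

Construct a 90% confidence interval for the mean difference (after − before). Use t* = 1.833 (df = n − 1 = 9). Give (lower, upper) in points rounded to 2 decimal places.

(-0.19, 2.59)

This is a matched-pairs design, so SE = s_d/√n = 2.4/√10 = 0.7589.
Margin = 1.833 × 0.7589 = 1.3911; the interval is 1.2 ± 1.3911 = (-0.19, 2.59).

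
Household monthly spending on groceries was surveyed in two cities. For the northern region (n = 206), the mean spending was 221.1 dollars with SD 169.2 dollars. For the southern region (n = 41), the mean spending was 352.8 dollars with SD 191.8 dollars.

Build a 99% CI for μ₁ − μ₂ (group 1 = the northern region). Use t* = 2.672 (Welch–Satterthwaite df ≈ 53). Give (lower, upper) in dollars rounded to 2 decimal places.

SE₁ = s₁/√n₁ = 169.2/√206 = 11.7887; SE₂ = 191.8/√41 = 29.9541.
Independent samples, unequal variances: SE_diff = √(SE₁² + SE₂²) = √(138.97344769 + 897.24810681) = 32.1904.
t* = 2.672, so margin of error = 2.672 × 32.1904 = 86.0127.
Difference in means = 221.1 − 352.8 = -131.7000.
-131.7000 ± 86.0127 → (-217.71, -45.69).

(-217.71, -45.69)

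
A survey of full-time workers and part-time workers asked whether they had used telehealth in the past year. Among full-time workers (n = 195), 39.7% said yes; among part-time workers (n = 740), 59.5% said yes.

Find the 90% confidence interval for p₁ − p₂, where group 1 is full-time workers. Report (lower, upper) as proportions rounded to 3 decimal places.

(-0.263, -0.133)

SE₁ = √(p̂₁(1−p̂₁)/n₁) = √(0.3970·0.6030/195) = 0.03504; SE₂ = √(0.5950·0.4050/740) = 0.01805.
Independent samples: SE of the difference = √(SE₁² + SE₂²) = √(0.0012278016 + 0.0003258025) = 0.03942.
z* for 90% confidence is 1.645, so the margin of error is 1.645 × 0.03942 = 0.06485.
Point estimate p̂₁ − p̂₂ = 0.3970 − 0.5950 = -0.1980.
-0.1980 ± 0.06485 → (-0.263, -0.133).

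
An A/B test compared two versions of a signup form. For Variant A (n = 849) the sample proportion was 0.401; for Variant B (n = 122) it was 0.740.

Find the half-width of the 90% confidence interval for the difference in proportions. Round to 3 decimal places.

Each SE is √(p̂(1−p̂)/n): √(0.4010·0.5990/849) = 0.01682 and √(0.7400·0.2600/122) = 0.03971.
SE(p̂₁ − p̂₂) = √(SE₁² + SE₂²) = √(0.0002829124 + 0.0015768841) = 0.04313, since the two samples are independent.
At 90% confidence z* = 1.645; margin = 1.645 × 0.04313 = 0.07095.

0.071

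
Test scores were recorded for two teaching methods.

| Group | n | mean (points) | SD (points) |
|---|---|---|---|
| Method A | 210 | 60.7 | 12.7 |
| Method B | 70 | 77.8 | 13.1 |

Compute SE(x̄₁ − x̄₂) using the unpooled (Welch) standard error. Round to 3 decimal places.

1.794

Per-group SEs: s₁/√n₁ = 12.7/√210 = 0.8764, s₂/√n₂ = 13.1/√70 = 1.5657.
Unpooled SE of the difference: √(0.76807696 + 2.45141649) = 1.7943.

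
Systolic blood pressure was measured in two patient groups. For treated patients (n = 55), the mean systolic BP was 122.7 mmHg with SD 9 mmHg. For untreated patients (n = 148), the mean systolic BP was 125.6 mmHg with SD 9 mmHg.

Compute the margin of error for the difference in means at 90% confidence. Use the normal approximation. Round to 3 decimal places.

Per-group SEs: s₁/√n₁ = 9/√55 = 1.2136, s₂/√n₂ = 9/√148 = 0.7398.
Unpooled SE of the difference: √(1.47282496 + 0.54730404) = 1.4213.
Margin of error = z* · SE = 1.645 × 1.4213 = 2.3380.

2.338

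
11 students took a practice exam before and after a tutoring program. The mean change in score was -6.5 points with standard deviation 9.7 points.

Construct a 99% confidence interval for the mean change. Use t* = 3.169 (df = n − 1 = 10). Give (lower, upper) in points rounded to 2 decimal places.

This is a matched-pairs design, so SE = s_d/√n = 9.7/√11 = 2.9247.
Margin = 3.169 × 2.9247 = 9.2684; the interval is -6.5 ± 9.2684 = (-15.77, 2.77).

(-15.77, 2.77)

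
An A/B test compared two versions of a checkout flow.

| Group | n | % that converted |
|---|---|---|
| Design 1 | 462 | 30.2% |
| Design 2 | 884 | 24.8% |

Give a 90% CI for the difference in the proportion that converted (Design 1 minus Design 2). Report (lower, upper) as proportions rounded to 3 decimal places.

(0.012, 0.096)

The two standard errors are √(0.3020×0.6980/462) = 0.02136 and √(0.2480×0.7520/884) = 0.01452.
Because the samples are independent, SE_diff = √(0.02136² + 0.01452²) = 0.02583.
Using z* = 1.645 for 90%, ME = 1.645 × 0.02583 = 0.04249.
p̂₁ − p̂₂ = 0.0540; interval 0.0540 ± 0.04249 gives (0.012, 0.096).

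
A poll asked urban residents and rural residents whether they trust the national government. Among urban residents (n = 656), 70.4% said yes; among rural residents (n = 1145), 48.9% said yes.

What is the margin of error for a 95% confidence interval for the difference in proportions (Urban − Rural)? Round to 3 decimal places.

The two standard errors are √(0.7040×0.2960/656) = 0.01782 and √(0.4890×0.5110/1145) = 0.01477.
Because the samples are independent, SE_diff = √(0.01782² + 0.01477²) = 0.02315.
Using z* = 1.960 for 95%, ME = 1.960 × 0.02315 = 0.04537.

0.045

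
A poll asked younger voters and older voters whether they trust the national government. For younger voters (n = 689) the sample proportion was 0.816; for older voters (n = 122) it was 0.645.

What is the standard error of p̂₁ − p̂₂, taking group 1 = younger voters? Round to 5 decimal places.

Each SE is √(p̂(1−p̂)/n): √(0.8160·0.1840/689) = 0.01476 and √(0.6450·0.3550/122) = 0.04332.
SE(p̂₁ − p̂₂) = √(SE₁² + SE₂²) = √(0.0002178576 + 0.0018766224) = 0.04577, since the two samples are independent.

0.04577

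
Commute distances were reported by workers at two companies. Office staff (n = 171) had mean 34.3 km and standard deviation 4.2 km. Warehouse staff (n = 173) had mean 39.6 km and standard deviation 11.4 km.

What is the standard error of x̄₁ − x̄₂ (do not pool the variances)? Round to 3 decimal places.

0.924

SE₁ = s₁/√n₁ = 4.2/√171 = 0.3212; SE₂ = 11.4/√173 = 0.8667.
Independent samples, unequal variances: SE_diff = √(SE₁² + SE₂²) = √(0.10316944 + 0.75116889) = 0.9243.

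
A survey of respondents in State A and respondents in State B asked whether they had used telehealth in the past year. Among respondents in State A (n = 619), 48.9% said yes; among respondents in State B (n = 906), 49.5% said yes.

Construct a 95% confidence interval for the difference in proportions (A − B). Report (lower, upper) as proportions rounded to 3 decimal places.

The two standard errors are √(0.4890×0.5110/619) = 0.02009 and √(0.4950×0.5050/906) = 0.01661.
Because the samples are independent, SE_diff = √(0.02009² + 0.01661²) = 0.02607.
Using z* = 1.960 for 95%, ME = 1.960 × 0.02607 = 0.05110.
p̂₁ − p̂₂ = -0.0060; interval -0.0060 ± 0.05110 gives (-0.057, 0.045).

(-0.057, 0.045)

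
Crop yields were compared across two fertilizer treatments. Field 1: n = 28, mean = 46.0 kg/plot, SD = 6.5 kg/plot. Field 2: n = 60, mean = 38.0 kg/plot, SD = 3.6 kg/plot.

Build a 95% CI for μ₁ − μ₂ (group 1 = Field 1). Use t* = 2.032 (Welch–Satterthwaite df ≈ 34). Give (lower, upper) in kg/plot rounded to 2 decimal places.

(5.33, 10.67)

Per-group SEs: s₁/√n₁ = 6.5/√28 = 1.2284, s₂/√n₂ = 3.6/√60 = 0.4648.
Unpooled SE of the difference: √(1.50896656 + 0.21603904) = 1.3134.
Margin of error = t* · SE = 2.032 × 1.3134 = 2.6688.
x̄₁ − x̄₂ = 46.0 − 38.0 = 8.0000.
CI: 8.0000 ± 2.6688 = (5.33, 10.67).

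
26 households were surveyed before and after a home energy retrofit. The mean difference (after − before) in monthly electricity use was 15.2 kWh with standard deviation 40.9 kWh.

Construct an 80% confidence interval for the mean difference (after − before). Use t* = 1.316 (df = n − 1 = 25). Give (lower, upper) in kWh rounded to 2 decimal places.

(4.64, 25.76)

Paired design: SE = s_d/√n = 40.9/√26 = 8.0211.
t* = 1.316; margin of error = 1.316 × 8.0211 = 10.5558.
15.2 ± 10.5558 → (4.64, 25.76).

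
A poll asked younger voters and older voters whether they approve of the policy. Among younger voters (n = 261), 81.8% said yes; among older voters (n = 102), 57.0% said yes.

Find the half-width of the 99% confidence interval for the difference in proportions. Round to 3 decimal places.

0.140

Each SE is √(p̂(1−p̂)/n): √(0.8180·0.1820/261) = 0.02388 and √(0.5700·0.4300/102) = 0.04902.
SE(p̂₁ − p̂₂) = √(SE₁² + SE₂²) = √(0.0005702544 + 0.0024029604) = 0.05453, since the two samples are independent.
At 99% confidence z* = 2.576; margin = 2.576 × 0.05453 = 0.14047.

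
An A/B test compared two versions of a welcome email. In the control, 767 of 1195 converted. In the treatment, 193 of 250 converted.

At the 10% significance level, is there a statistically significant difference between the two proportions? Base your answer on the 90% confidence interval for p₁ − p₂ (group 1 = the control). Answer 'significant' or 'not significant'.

significant

First, p̂₁ = 767/1195 = 0.6418; p̂₂ = 193/250 = 0.7720.
The two standard errors are √(0.6418×0.3582/1195) = 0.01387 and √(0.7720×0.2280/250) = 0.02653.
Because the samples are independent, SE_diff = √(0.01387² + 0.02653²) = 0.02994.
Using z* = 1.645 for 90%, ME = 1.645 × 0.02994 = 0.04925.
p̂₁ − p̂₂ = -0.1302; interval -0.1302 ± 0.04925 gives (-0.17945, -0.08095).
The interval (-0.17945, -0.08095) does not contain 0, so the difference is significant.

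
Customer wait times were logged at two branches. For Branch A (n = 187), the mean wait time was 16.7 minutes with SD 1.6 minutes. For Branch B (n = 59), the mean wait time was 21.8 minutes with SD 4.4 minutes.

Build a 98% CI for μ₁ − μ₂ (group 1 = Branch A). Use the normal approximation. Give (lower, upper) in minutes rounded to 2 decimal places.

SE₁ = s₁/√n₁ = 1.6/√187 = 0.1170; SE₂ = 4.4/√59 = 0.5728.
Independent samples, unequal variances: SE_diff = √(SE₁² + SE₂²) = √(0.013689 + 0.32809984) = 0.5846.
z* = 2.326, so margin of error = 2.326 × 0.5846 = 1.3598.
Difference in means = 16.7 − 21.8 = -5.1000.
-5.1000 ± 1.3598 → (-6.46, -3.74).

(-6.46, -3.74)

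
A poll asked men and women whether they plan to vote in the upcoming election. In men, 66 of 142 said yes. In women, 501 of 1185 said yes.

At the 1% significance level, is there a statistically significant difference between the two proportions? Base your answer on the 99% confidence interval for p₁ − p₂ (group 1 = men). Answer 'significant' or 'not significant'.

First, p̂₁ = 66/142 = 0.4648; p̂₂ = 501/1185 = 0.4228.
The two standard errors are √(0.4648×0.5352/142) = 0.04185 and √(0.4228×0.5772/1185) = 0.01435.
Because the samples are independent, SE_diff = √(0.04185² + 0.01435²) = 0.04424.
Using z* = 2.576 for 99%, ME = 2.576 × 0.04424 = 0.11396.
p̂₁ − p̂₂ = 0.0420; interval 0.0420 ± 0.11396 gives (-0.07196, 0.15596).
The interval (-0.07196, 0.15596) contains 0, so the difference is not significant.

not significant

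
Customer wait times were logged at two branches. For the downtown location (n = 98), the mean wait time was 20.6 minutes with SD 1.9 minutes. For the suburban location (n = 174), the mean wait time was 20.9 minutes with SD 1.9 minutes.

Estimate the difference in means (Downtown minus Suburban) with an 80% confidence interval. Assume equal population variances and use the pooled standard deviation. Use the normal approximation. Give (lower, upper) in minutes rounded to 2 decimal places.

s_p = √[((n₁−1)s₁² + (n₂−1)s₂²)/(n₁+n₂−2)] = √[(97·1.9² + 173·1.9²)/270] = 1.9000.
SE = 1.9000·√(1/98 + 1/174) = 0.2400.
With z* = 1.282, margin = 1.282 × 0.2400 = 0.3077.
x̄₁ − x̄₂ = 20.6 − 20.9 = -0.3000; interval -0.3000 ± 0.3077 = (-0.61, 0.01).

(-0.61, 0.01)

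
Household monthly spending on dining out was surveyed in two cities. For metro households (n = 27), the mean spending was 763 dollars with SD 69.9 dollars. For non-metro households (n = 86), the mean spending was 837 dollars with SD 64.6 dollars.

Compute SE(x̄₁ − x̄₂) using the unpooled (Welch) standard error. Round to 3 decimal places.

15.149

Standard errors of each mean: 69.9/√27 = 13.4523 and 64.6/√86 = 6.9660.
SE(x̄₁ − x̄₂) = √(13.4523² + 6.9660²) = 15.1489 for independent samples with unequal variances.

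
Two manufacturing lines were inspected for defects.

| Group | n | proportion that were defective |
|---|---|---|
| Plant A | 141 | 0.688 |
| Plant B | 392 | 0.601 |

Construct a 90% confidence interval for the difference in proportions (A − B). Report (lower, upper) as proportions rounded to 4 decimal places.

(0.0110, 0.1630)

The two standard errors are √(0.6880×0.3120/141) = 0.03902 and √(0.6010×0.3990/392) = 0.02473.
Because the samples are independent, SE_diff = √(0.03902² + 0.02473²) = 0.04620.
Using z* = 1.645 for 90%, ME = 1.645 × 0.04620 = 0.07600.
p̂₁ − p̂₂ = 0.0870; interval 0.0870 ± 0.07600 gives (0.0110, 0.1630).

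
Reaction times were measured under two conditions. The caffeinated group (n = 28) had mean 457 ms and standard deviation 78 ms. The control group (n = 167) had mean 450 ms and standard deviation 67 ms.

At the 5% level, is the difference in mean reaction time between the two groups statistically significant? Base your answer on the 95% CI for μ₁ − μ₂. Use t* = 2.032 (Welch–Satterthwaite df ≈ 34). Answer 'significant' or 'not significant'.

not significant

Per-group SEs: s₁/√n₁ = 78/√28 = 14.7406, s₂/√n₂ = 67/√167 = 5.1846.
Unpooled SE of the difference: √(217.28528836 + 26.88007716) = 15.6258.
Margin of error = t* · SE = 2.032 × 15.6258 = 31.7516.
x̄₁ − x̄₂ = 457 − 450 = 7.0000.
CI: 7.0000 ± 31.7516 = (-24.7516, 38.7516).
The interval (-24.7516, 38.7516) contains 0, so the difference is not significant.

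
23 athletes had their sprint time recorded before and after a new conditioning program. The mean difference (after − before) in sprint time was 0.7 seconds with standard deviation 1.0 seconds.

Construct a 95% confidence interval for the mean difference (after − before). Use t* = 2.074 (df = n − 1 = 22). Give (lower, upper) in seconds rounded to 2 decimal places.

This is a matched-pairs design, so SE = s_d/√n = 1.0/√23 = 0.2085.
Margin = 2.074 × 0.2085 = 0.4324; the interval is 0.7 ± 0.4324 = (0.27, 1.13).

(0.27, 1.13)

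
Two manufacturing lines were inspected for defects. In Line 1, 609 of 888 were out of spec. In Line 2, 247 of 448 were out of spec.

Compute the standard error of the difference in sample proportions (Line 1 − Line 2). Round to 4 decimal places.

0.0282

First, p̂₁ = 609/888 = 0.6858; p̂₂ = 247/448 = 0.5513.
The two standard errors are √(0.6858×0.3142/888) = 0.01558 and √(0.5513×0.4487/448) = 0.02350.
Because the samples are independent, SE_diff = √(0.01558² + 0.02350²) = 0.02820.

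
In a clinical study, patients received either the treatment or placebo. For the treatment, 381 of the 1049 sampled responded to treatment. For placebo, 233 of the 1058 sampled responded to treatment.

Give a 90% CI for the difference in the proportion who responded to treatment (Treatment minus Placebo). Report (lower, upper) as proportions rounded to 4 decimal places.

(0.1108, 0.1752)

First, p̂₁ = 381/1049 = 0.3632; p̂₂ = 233/1058 = 0.2202.
The two standard errors are √(0.3632×0.6368/1049) = 0.01485 and √(0.2202×0.7798/1058) = 0.01274.
Because the samples are independent, SE_diff = √(0.01485² + 0.01274²) = 0.01957.
Using z* = 1.645 for 90%, ME = 1.645 × 0.01957 = 0.03219.
p̂₁ − p̂₂ = 0.1430; interval 0.1430 ± 0.03219 gives (0.1108, 0.1752).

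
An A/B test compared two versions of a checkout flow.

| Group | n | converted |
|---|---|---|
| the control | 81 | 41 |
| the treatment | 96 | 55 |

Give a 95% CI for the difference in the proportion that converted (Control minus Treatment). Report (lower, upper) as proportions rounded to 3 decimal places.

(-0.214, 0.080)

p̂₁ = 41/81 = 0.5062 and p̂₂ = 55/96 = 0.5729.
SE₁ = √(p̂₁(1−p̂₁)/n₁) = √(0.5062·0.4938/81) = 0.05555; SE₂ = √(0.5729·0.4271/96) = 0.05049.
Independent samples: SE of the difference = √(SE₁² + SE₂²) = √(0.0030858025 + 0.0025492401) = 0.07507.
z* for 95% confidence is 1.960, so the margin of error is 1.960 × 0.07507 = 0.14714.
Point estimate p̂₁ − p̂₂ = 0.5062 − 0.5729 = -0.0667.
-0.0667 ± 0.14714 → (-0.214, 0.080).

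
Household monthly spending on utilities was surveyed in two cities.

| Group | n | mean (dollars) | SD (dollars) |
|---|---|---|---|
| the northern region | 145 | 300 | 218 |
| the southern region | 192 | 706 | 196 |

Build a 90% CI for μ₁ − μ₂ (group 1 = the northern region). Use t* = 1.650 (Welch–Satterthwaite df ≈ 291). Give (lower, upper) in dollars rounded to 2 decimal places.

Per-group SEs: s₁/√n₁ = 218/√145 = 18.1039, s₂/√n₂ = 196/√192 = 14.1451.
Unpooled SE of the difference: √(327.75119521 + 200.08385401) = 22.9747.
Margin of error = t* · SE = 1.650 × 22.9747 = 37.9083.
x̄₁ − x̄₂ = 300 − 706 = -406.0000.
CI: -406.0000 ± 37.9083 = (-443.91, -368.09).

(-443.91, -368.09)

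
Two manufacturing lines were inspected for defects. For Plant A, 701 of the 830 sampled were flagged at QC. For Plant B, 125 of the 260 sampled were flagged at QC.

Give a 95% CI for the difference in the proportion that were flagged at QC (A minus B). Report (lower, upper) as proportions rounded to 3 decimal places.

(0.298, 0.429)

Sample proportions: 701/830 = 0.8446, 125/260 = 0.4808.
Each SE is √(p̂(1−p̂)/n): √(0.8446·0.1554/830) = 0.01258 and √(0.4808·0.5192/260) = 0.03099.
SE(p̂₁ − p̂₂) = √(SE₁² + SE₂²) = √(0.0001582564 + 0.0009603801) = 0.03345, since the two samples are independent.
At 95% confidence z* = 1.960; margin = 1.960 × 0.03345 = 0.06556.
The difference is 0.8446 − 0.4808 = 0.3638, so the interval is 0.3638 ± 0.06556 = (0.298, 0.429).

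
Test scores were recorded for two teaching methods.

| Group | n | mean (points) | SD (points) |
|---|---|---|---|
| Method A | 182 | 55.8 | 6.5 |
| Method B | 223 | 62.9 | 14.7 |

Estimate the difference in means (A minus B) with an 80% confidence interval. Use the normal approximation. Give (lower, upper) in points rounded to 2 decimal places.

(-8.51, -5.69)

SE₁ = s₁/√n₁ = 6.5/√182 = 0.4818; SE₂ = 14.7/√223 = 0.9844.
Independent samples, unequal variances: SE_diff = √(SE₁² + SE₂²) = √(0.23213124 + 0.96904336) = 1.0960.
z* = 1.282, so margin of error = 1.282 × 1.0960 = 1.4051.
Difference in means = 55.8 − 62.9 = -7.1000.
-7.1000 ± 1.4051 → (-8.51, -5.69).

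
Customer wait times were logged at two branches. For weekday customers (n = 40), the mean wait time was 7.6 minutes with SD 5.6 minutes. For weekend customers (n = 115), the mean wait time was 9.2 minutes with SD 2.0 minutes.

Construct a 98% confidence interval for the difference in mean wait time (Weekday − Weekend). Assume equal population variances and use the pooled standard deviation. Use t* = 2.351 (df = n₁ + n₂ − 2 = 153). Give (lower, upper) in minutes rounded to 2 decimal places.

(-3.03, -0.17)

s_p = √[((n₁−1)s₁² + (n₂−1)s₂²)/(n₁+n₂−2)] = √[(39·5.6² + 114·2.0²)/153] = 3.3127.
SE = 3.3127·√(1/40 + 1/115) = 0.6081.
With t* = 2.351, margin = 2.351 × 0.6081 = 1.4296.
x̄₁ − x̄₂ = 7.6 − 9.2 = -1.6000; interval -1.6000 ± 1.4296 = (-3.03, -0.17).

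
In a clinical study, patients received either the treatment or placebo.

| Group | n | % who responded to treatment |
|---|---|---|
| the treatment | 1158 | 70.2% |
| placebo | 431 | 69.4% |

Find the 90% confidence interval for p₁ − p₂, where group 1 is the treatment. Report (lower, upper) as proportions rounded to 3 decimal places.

(-0.035, 0.051)

SE₁ = √(p̂₁(1−p̂₁)/n₁) = √(0.7020·0.2980/1158) = 0.01344; SE₂ = √(0.6940·0.3060/431) = 0.02220.
Independent samples: SE of the difference = √(SE₁² + SE₂²) = √(0.0001806336 + 0.00049284) = 0.02595.
z* for 90% confidence is 1.645, so the margin of error is 1.645 × 0.02595 = 0.04269.
Point estimate p̂₁ − p̂₂ = 0.7020 − 0.6940 = 0.0080.
0.0080 ± 0.04269 → (-0.035, 0.051).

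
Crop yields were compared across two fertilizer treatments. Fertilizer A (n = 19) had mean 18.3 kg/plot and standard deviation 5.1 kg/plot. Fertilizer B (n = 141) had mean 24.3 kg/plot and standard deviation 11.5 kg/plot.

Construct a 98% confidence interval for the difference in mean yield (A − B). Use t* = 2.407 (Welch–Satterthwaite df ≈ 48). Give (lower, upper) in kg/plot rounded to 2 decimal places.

Per-group SEs: s₁/√n₁ = 5.1/√19 = 1.1700, s₂/√n₂ = 11.5/√141 = 0.9685.
Unpooled SE of the difference: √(1.3689 + 0.93799225) = 1.5188.
Margin of error = t* · SE = 2.407 × 1.5188 = 3.6558.
x̄₁ − x̄₂ = 18.3 − 24.3 = -6.0000.
CI: -6.0000 ± 3.6558 = (-9.66, -2.34).

(-9.66, -2.34)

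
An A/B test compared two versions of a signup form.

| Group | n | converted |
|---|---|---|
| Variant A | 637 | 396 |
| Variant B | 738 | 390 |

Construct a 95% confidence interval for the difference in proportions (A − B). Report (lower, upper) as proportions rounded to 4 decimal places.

p̂₁ = 396/637 = 0.6217 and p̂₂ = 390/738 = 0.5285.
SE₁ = √(p̂₁(1−p̂₁)/n₁) = √(0.6217·0.3783/637) = 0.01921; SE₂ = √(0.5285·0.4715/738) = 0.01838.
Independent samples: SE of the difference = √(SE₁² + SE₂²) = √(0.0003690241 + 0.0003378244) = 0.02659.
z* for 95% confidence is 1.960, so the margin of error is 1.960 × 0.02659 = 0.05212.
Point estimate p̂₁ − p̂₂ = 0.6217 − 0.5285 = 0.0932.
0.0932 ± 0.05212 → (0.0411, 0.1453).

(0.0411, 0.1453)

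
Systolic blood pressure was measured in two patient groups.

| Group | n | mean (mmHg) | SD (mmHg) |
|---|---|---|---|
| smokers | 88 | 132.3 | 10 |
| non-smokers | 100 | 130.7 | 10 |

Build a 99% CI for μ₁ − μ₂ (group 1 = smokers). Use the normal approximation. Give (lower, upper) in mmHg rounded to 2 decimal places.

(-2.17, 5.37)

Per-group SEs: s₁/√n₁ = 10/√88 = 1.0660, s₂/√n₂ = 10/√100 = 1.0000.
Unpooled SE of the difference: √(1.136356 + 1.0) = 1.4616.
Margin of error = z* · SE = 2.576 × 1.4616 = 3.7651.
x̄₁ − x̄₂ = 132.3 − 130.7 = 1.6000.
CI: 1.6000 ± 3.7651 = (-2.17, 5.37).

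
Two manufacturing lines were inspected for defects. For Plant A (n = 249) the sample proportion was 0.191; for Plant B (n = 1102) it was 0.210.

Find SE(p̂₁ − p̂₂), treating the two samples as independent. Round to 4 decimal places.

0.0278

Each SE is √(p̂(1−p̂)/n): √(0.1910·0.8090/249) = 0.02491 and √(0.2100·0.7900/1102) = 0.01227.
SE(p̂₁ − p̂₂) = √(SE₁² + SE₂²) = √(0.0006205081 + 0.0001505529) = 0.02777, since the two samples are independent.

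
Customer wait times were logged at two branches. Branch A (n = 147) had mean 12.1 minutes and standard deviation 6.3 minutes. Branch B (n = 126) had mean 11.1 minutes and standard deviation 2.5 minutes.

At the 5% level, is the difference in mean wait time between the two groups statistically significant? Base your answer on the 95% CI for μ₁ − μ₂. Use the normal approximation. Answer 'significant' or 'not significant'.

Standard errors of each mean: 6.3/√147 = 0.5196 and 2.5/√126 = 0.2227.
SE(x̄₁ − x̄₂) = √(0.5196² + 0.2227²) = 0.5653 for independent samples with unequal variances.
With z* = 1.960, the margin is 1.960 × 0.5653 = 1.1080.
x̄₁ − x̄₂ = 12.1 − 11.1 = 1.0000; the interval is 1.0000 ± 1.1080 = (-0.1080, 2.1080).
The interval (-0.1080, 2.1080) contains 0, so the difference is not significant.

not significant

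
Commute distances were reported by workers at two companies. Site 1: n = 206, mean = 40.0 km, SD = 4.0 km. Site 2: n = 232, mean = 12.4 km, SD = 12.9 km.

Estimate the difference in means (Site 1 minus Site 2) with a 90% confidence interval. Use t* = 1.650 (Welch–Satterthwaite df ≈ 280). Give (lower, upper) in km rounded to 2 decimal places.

SE₁ = s₁/√n₁ = 4.0/√206 = 0.2787; SE₂ = 12.9/√232 = 0.8469.
Independent samples, unequal variances: SE_diff = √(SE₁² + SE₂²) = √(0.07767369 + 0.71723961) = 0.8916.
t* = 1.650, so margin of error = 1.650 × 0.8916 = 1.4711.
Difference in means = 40.0 − 12.4 = 27.6000.
27.6000 ± 1.4711 → (26.13, 29.07).

(26.13, 29.07)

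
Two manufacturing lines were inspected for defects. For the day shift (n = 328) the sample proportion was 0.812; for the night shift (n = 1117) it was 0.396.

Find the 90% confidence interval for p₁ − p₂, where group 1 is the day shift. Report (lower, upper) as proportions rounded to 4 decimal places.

The two standard errors are √(0.8120×0.1880/328) = 0.02157 and √(0.3960×0.6040/1117) = 0.01463.
Because the samples are independent, SE_diff = √(0.02157² + 0.01463²) = 0.02606.
Using z* = 1.645 for 90%, ME = 1.645 × 0.02606 = 0.04287.
p̂₁ − p̂₂ = 0.4160; interval 0.4160 ± 0.04287 gives (0.3731, 0.4589).

(0.3731, 0.4589)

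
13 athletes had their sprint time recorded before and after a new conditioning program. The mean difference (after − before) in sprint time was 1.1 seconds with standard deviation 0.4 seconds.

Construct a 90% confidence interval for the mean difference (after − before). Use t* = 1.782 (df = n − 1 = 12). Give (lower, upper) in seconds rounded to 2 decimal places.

Paired design: SE = s_d/√n = 0.4/√13 = 0.1109.
t* = 1.782; margin of error = 1.782 × 0.1109 = 0.1976.
1.1 ± 0.1976 → (0.90, 1.30).

(0.90, 1.30)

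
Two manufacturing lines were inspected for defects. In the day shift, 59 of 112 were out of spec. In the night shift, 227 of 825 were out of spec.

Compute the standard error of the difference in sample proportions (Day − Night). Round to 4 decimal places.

0.0497

Sample proportions: 59/112 = 0.5268, 227/825 = 0.2752.
Each SE is √(p̂(1−p̂)/n): √(0.5268·0.4732/112) = 0.04718 and √(0.2752·0.7248/825) = 0.01555.
SE(p̂₁ − p̂₂) = √(SE₁² + SE₂²) = √(0.0022259524 + 0.0002418025) = 0.04968, since the two samples are independent.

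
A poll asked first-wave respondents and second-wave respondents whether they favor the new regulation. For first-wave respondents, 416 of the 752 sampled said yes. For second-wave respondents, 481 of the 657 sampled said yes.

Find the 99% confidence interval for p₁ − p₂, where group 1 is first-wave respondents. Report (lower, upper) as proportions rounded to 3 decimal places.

Sample proportions: 416/752 = 0.5532, 481/657 = 0.7321.
Each SE is √(p̂(1−p̂)/n): √(0.5532·0.4468/752) = 0.01813 and √(0.7321·0.2679/657) = 0.01728.
SE(p̂₁ − p̂₂) = √(SE₁² + SE₂²) = √(0.0003286969 + 0.0002985984) = 0.02505, since the two samples are independent.
At 99% confidence z* = 2.576; margin = 2.576 × 0.02505 = 0.06453.
The difference is 0.5532 − 0.7321 = -0.1789, so the interval is -0.1789 ± 0.06453 = (-0.243, -0.114).

(-0.243, -0.114)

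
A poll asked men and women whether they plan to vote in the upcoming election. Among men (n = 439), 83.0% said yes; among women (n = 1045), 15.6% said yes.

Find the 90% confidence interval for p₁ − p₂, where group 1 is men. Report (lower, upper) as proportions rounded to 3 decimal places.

The two standard errors are √(0.8300×0.1700/439) = 0.01793 and √(0.1560×0.8440/1045) = 0.01122.
Because the samples are independent, SE_diff = √(0.01793² + 0.01122²) = 0.02115.
Using z* = 1.645 for 90%, ME = 1.645 × 0.02115 = 0.03479.
p̂₁ − p̂₂ = 0.6740; interval 0.6740 ± 0.03479 gives (0.639, 0.709).

(0.639, 0.709)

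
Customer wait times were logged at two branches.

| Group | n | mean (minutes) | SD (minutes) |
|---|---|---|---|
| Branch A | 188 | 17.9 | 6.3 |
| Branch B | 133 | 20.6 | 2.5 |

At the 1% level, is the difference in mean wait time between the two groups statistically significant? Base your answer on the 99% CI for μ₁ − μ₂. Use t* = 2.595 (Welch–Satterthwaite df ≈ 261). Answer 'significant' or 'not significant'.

significant

SE₁ = s₁/√n₁ = 6.3/√188 = 0.4595; SE₂ = 2.5/√133 = 0.2168.
Independent samples, unequal variances: SE_diff = √(SE₁² + SE₂²) = √(0.21114025 + 0.04700224) = 0.5081.
t* = 2.595, so margin of error = 2.595 × 0.5081 = 1.3185.
Difference in means = 17.9 − 20.6 = -2.7000.
-2.7000 ± 1.3185 → (-4.0185, -1.3815).
The interval (-4.0185, -1.3815) does not contain 0, so the difference is significant.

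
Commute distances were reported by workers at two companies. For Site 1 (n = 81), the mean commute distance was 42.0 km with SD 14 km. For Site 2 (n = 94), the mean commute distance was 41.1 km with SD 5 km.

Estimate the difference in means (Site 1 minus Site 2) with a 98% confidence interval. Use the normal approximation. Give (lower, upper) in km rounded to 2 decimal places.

Per-group SEs: s₁/√n₁ = 14/√81 = 1.5556, s₂/√n₂ = 5/√94 = 0.5157.
Unpooled SE of the difference: √(2.41989136 + 0.26594649) = 1.6389.
Margin of error = z* · SE = 2.326 × 1.6389 = 3.8121.
x̄₁ − x̄₂ = 42.0 − 41.1 = 0.9000.
CI: 0.9000 ± 3.8121 = (-2.91, 4.71).

(-2.91, 4.71)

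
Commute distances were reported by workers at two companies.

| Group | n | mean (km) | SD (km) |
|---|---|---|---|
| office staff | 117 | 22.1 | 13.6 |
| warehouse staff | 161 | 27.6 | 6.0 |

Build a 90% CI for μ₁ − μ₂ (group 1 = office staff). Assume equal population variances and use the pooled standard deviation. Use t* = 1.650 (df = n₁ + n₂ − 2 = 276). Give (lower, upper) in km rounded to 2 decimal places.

Pooled variance s_p² = [116·13.6² + 160·6.0²] / (117+161−2) = 98.6064, so s_p = 9.9301.
SE_diff = s_p·√(1/n₁ + 1/n₂) = 9.9301·√(1/117 + 1/161) = 1.2063.
t* = 1.650; margin = 1.650 × 1.2063 = 1.9904.
Difference = 22.1 − 27.6 = -5.5000.
-5.5000 ± 1.9904 → (-7.49, -3.51).

(-7.49, -3.51)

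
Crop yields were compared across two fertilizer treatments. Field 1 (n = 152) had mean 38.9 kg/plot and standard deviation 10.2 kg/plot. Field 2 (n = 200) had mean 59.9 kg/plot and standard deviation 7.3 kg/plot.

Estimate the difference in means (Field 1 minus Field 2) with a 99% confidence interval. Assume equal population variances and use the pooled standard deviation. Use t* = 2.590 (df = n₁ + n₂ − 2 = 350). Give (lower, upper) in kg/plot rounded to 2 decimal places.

(-23.42, -18.58)

Pooled variance s_p² = [151·10.2² + 199·7.3²] / (152+200−2) = 75.1850, so s_p = 8.6709.
SE_diff = s_p·√(1/n₁ + 1/n₂) = 8.6709·√(1/152 + 1/200) = 0.9330.
t* = 2.590; margin = 2.590 × 0.9330 = 2.4165.
Difference = 38.9 − 59.9 = -21.0000.
-21.0000 ± 2.4165 → (-23.42, -18.58).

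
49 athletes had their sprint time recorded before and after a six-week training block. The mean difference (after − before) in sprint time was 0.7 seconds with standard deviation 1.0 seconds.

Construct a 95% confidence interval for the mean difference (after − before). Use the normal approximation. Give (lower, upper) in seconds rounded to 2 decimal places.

(0.42, 0.98)

This is a matched-pairs design, so SE = s_d/√n = 1.0/√49 = 0.1429.
Margin = 1.960 × 0.1429 = 0.2801; the interval is 0.7 ± 0.2801 = (0.42, 0.98).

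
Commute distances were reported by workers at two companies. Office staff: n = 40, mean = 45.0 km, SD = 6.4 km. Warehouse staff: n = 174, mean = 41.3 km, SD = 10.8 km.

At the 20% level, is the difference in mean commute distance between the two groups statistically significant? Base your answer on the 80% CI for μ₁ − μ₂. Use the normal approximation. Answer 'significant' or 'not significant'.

significant

Per-group SEs: s₁/√n₁ = 6.4/√40 = 1.0119, s₂/√n₂ = 10.8/√174 = 0.8187.
Unpooled SE of the difference: √(1.02394161 + 0.67026969) = 1.3016.
Margin of error = z* · SE = 1.282 × 1.3016 = 1.6687.
x̄₁ − x̄₂ = 45.0 − 41.3 = 3.7000.
CI: 3.7000 ± 1.6687 = (2.0313, 5.3687).
The interval (2.0313, 5.3687) does not contain 0, so the difference is significant.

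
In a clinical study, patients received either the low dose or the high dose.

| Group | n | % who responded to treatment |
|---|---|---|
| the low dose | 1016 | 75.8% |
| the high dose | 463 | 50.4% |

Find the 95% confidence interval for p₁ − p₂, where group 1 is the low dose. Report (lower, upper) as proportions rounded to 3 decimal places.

(0.201, 0.307)

Each SE is √(p̂(1−p̂)/n): √(0.7580·0.2420/1016) = 0.01344 and √(0.5040·0.4960/463) = 0.02324.
SE(p̂₁ − p̂₂) = √(SE₁² + SE₂²) = √(0.0001806336 + 0.0005400976) = 0.02685, since the two samples are independent.
At 95% confidence z* = 1.960; margin = 1.960 × 0.02685 = 0.05263.
The difference is 0.7580 − 0.5040 = 0.2540, so the interval is 0.2540 ± 0.05263 = (0.201, 0.307).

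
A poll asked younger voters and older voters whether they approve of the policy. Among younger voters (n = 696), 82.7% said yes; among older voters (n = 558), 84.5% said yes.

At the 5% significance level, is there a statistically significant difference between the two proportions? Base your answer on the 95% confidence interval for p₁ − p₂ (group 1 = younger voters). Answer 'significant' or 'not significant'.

Each SE is √(p̂(1−p̂)/n): √(0.8270·0.1730/696) = 0.01434 and √(0.8450·0.1550/558) = 0.01532.
SE(p̂₁ − p̂₂) = √(SE₁² + SE₂²) = √(0.0002056356 + 0.0002347024) = 0.02098, since the two samples are independent.
At 95% confidence z* = 1.960; margin = 1.960 × 0.02098 = 0.04112.
The difference is 0.8270 − 0.8450 = -0.0180, so the interval is -0.0180 ± 0.04112 = (-0.05912, 0.02312).
The interval (-0.05912, 0.02312) contains 0, so the difference is not significant.

not significant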